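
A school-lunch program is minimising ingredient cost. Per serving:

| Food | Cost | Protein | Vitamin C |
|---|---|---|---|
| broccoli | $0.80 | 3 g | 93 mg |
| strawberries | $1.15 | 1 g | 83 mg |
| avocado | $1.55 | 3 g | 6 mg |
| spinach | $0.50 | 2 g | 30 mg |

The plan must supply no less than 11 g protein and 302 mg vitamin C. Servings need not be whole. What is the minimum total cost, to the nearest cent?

A basic optimal solution has at most two foods positive. Try each food alone and each pair with both targets met exactly.
broccoli only: max(11/3, 302/93) = 3.667 servings → $2.93.
strawberries only: max(11/1, 302/83) = 11 servings → $12.65.
avocado only: max(11/3, 302/6) = 50.33 servings → $78.02.
spinach only: max(11/2, 302/30) = 10.07 servings → $5.03.
broccoli + strawberries: intersection lies outside the first quadrant.
broccoli + avocado with both tight: 3.218 servings and 0.4483 servings → $3.27.
broccoli + spinach with both tight: 2.854 servings and 1.219 servings → $2.89.
strawberries + avocado with both tight: 3.457 servings and 2.514 servings → $7.87.
strawberries + spinach with both tight: 2.015 servings and 4.493 servings → $4.56.
avocado + spinach: the both-tight solution has a negative serving — not a feasible corner.
Cheapest feasible corner: $2.89.

$2.89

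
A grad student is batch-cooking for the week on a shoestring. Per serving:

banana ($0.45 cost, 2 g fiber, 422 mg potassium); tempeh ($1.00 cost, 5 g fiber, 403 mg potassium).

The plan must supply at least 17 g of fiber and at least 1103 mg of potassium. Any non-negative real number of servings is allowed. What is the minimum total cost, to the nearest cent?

A basic optimal solution has at most two foods positive. Try each food alone and each pair with both targets met exactly.
banana only: max(17/2, 1103/422) = 8.5 servings → $3.83.
tempeh only: max(17/5, 1103/403) = 3.4 servings → $3.40.
banana + tempeh with both targets exact would need a negative amount; discard.
Cheapest feasible corner: $3.40.

$3.40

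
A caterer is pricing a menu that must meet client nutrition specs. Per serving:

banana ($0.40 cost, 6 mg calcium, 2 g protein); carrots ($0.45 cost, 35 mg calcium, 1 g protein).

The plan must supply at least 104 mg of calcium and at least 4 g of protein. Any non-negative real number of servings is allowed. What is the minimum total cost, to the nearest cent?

Minimising a linear cost over {calcium ≥ 104, protein ≥ 4, servings ≥ 0} — the optimum is at a vertex, using one or two foods.
banana only: max(104/6, 4/2) = 17.33 servings → $6.93.
carrots only: max(104/35, 4/1) = 4 servings → $1.80.
banana + carrots with both tight: 0.5625 servings and 2.875 servings → $1.52.
The minimum over all feasible corners is $1.52.

$1.52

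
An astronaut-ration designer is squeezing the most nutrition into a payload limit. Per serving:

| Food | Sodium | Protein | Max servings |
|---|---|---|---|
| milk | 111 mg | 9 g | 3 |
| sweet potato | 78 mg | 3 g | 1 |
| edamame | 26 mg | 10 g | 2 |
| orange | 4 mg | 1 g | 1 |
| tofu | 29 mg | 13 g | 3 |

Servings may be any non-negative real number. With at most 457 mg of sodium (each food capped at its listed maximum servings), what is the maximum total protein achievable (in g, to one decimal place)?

Protein per mg sodium: tofu 0.4483, edamame 0.3846, orange 0.25, milk 0.08108, sweet potato 0.03846.
Take 3 servings of tofu: uses 87 mg sodium, +39.0 g protein (running total 39.0 g).
Take 2 servings of edamame: uses 52 mg sodium, +20.0 g protein (running total 59.0 g).
Take 1 serving of orange: uses 4 mg sodium, +1.0 g protein (running total 60.0 g).
Take 2.829 servings of milk: uses 314 mg sodium, +25.5 g protein (running total 85.5 g).
Filling greedily by protein-per-mg sodium is optimal for one linear limit, giving 85.5 g.

85.5 g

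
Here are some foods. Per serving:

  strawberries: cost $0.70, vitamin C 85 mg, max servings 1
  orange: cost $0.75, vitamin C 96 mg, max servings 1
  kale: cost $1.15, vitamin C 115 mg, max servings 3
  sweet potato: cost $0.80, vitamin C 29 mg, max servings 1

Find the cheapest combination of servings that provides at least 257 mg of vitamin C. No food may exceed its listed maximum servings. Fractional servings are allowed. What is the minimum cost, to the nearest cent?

$2.21

Cost per mg of vitamin C: orange $0.0078, strawberries $0.0082, kale $0.0100, sweet potato $0.0276.
Take 1 serving of orange: +96.0 mg vitamin C for $0.75 (total $0.75, still need 161.0 mg).
Take 1 serving of strawberries: +85.0 mg vitamin C for $0.70 (total $1.45, still need 76.0 mg).
Take 0.6609 servings of kale: +76.0 mg vitamin C for $0.76 (total $2.21, still need 0.0 mg).
Greedy by cheapest-per-mg is optimal for a single linear constraint, so the minimum cost is $2.21.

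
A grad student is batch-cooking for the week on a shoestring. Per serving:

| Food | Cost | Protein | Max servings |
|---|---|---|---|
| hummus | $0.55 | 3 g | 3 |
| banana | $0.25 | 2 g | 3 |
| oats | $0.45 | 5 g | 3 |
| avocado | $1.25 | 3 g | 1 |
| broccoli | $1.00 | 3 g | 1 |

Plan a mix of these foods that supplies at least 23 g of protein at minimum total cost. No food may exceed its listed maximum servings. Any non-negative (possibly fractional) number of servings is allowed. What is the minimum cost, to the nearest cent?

Cost per g of protein: oats $0.0900, banana $0.1250, hummus $0.1833, broccoli $0.3333, avocado $0.4167.
Take 3 servings of oats: +15.0 g protein for $1.35 (total $1.35, still need 8.0 g).
Take 3 servings of banana: +6.0 g protein for $0.75 (total $2.10, still need 2.0 g).
Take 0.6667 servings of hummus: +2.0 g protein for $0.37 (total $2.47, still need 0.0 g).
Filling from the cheapest source first is optimal under one linear minimum: $2.47.

$2.47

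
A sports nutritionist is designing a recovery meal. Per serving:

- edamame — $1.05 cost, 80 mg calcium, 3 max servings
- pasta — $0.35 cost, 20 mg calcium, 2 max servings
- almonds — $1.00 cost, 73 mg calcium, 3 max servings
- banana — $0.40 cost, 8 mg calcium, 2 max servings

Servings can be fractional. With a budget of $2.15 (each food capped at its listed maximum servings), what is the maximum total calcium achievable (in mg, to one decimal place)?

163.8 mg

Calcium per dollar: edamame 76.19, almonds 73, pasta 57.14, banana 20.
Take 2.048 servings of edamame: spends $2.15, +163.8 mg calcium (running total 163.8 mg).
Filling greedily by calcium-per-dollar is optimal for one linear limit, giving 163.8 mg.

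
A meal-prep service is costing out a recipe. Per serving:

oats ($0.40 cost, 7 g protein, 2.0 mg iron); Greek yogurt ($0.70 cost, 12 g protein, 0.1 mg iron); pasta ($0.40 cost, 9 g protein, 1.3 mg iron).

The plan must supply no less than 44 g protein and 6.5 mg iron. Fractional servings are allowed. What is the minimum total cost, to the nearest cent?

$1.97

oats only: max(44/7, 6.5/2.0) = 6.286 servings → $2.51.
Greek yogurt only: max(44/12, 6.5/0.1) = 65 servings → $45.50.
pasta only: max(44/9, 6.5/1.3) = 5 servings → $2.00.
oats + Greek yogurt with both tight: 3.159 servings and 1.824 servings → $2.54.
oats + pasta with both tight: 0.1461 servings and 4.775 servings → $1.97.
Greek yogurt + pasta: the both-tight solution has a negative serving — not a feasible corner.
So the least-cost plan costs $1.97.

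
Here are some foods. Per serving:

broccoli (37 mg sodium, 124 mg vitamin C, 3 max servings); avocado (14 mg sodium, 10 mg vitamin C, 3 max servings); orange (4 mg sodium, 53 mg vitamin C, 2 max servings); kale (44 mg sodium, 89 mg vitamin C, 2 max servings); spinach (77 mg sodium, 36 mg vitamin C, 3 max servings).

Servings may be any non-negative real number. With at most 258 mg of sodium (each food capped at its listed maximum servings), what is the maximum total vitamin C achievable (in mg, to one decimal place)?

Vitamin C per mg sodium: orange 13.25, broccoli 3.351, kale 2.023, avocado 0.7143, spinach 0.4675.
Take 2 servings of orange: uses 8 mg sodium, +106.0 mg vitamin C (running total 106.0 mg).
Take 3 servings of broccoli: uses 111 mg sodium, +372.0 mg vitamin C (running total 478.0 mg).
Take 2 servings of kale: uses 88 mg sodium, +178.0 mg vitamin C (running total 656.0 mg).
Take 3 servings of avocado: uses 42 mg sodium, +30.0 mg vitamin C (running total 686.0 mg).
Take 0.1169 servings of spinach: uses 9 mg sodium, +4.2 mg vitamin C (running total 690.2 mg).
Greedy by best ratio exhausts the sodium allowance optimally: 690.2 mg.

690.2 mg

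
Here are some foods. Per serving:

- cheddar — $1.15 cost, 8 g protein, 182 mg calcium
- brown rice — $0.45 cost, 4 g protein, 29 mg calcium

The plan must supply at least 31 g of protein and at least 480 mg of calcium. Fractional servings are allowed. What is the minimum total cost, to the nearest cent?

$4.00

Two binding constraints pin down two serving amounts, so the optimal mix uses at most two foods. The candidates are each food alone (scaled to the tighter of protein/calcium) and each pair with both constraints tight.
cheddar only: max(31/8, 480/182) = 3.875 servings → $4.46.
brown rice only: max(31/4, 480/29) = 16.55 servings → $7.45.
cheddar + brown rice with both tight: 2.058 servings and 3.633 servings → $4.00.
So the least-cost plan costs $4.00.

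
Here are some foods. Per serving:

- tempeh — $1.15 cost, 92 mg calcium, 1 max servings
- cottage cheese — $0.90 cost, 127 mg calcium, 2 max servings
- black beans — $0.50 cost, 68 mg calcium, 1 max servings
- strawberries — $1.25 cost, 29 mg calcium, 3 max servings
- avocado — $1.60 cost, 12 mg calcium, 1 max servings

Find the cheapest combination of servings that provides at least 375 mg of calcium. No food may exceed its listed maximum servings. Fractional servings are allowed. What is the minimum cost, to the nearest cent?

Cost per mg of calcium: cottage cheese $0.0071, black beans $0.0074, tempeh $0.0125, strawberries $0.0431, avocado $0.1333.
Take 2 servings of cottage cheese: +254.0 mg calcium for $1.80 (total $1.80, still need 121.0 mg).
Take 1 serving of black beans: +68.0 mg calcium for $0.50 (total $2.30, still need 53.0 mg).
Take 0.5761 servings of tempeh: +53.0 mg calcium for $0.66 (total $2.96, still need 0.0 mg).
Greedy by cheapest-per-mg is optimal for a single linear constraint, so the minimum cost is $2.96.

$2.96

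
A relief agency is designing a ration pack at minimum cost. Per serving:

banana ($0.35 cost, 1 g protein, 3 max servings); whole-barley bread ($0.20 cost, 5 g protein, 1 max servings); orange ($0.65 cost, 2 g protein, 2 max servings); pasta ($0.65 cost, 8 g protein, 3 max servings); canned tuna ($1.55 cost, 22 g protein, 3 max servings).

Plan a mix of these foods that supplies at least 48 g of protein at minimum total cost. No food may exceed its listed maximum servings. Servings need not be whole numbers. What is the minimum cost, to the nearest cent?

Cost per g of protein: whole-barley bread $0.0400, canned tuna $0.0705, pasta $0.0813, orange $0.3250, banana $0.3500.
Take 1 serving of whole-barley bread: +5.0 g protein for $0.20 (total $0.20, still need 43.0 g).
Take 1.955 servings of canned tuna: +43.0 g protein for $3.03 (total $3.23, still need 0.0 g).
Greedy by cheapest-per-g is optimal for a single linear constraint, so the minimum cost is $3.23.

$3.23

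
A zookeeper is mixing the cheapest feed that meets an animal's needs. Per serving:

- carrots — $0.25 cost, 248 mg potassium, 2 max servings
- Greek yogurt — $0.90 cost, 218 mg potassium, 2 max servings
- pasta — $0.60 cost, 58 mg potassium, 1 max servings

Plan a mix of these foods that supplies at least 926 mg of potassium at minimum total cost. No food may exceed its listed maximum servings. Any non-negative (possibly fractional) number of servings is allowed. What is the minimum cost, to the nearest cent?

$2.28

Cost per mg of potassium: carrots $0.0010, Greek yogurt $0.0041, pasta $0.0103.
Take 2 servings of carrots: +496.0 mg potassium for $0.50 (total $0.50, still need 430.0 mg).
Take 1.972 servings of Greek yogurt: +430.0 mg potassium for $1.78 (total $2.28, still need 0.0 mg).
Filling from the cheapest source first is optimal under one linear minimum: $2.28.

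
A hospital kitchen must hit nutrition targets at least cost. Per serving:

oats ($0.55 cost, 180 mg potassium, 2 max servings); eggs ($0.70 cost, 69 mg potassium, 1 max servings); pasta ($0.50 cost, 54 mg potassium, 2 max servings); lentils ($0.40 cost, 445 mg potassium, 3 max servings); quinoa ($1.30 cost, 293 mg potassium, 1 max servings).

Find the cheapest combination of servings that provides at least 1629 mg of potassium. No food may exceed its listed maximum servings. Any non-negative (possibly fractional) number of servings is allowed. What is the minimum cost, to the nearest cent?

$2.10

Cost per mg of potassium: lentils $0.0009, oats $0.0031, quinoa $0.0044, pasta $0.0093, eggs $0.0101.
Take 3 servings of lentils: +1335.0 mg potassium for $1.20 (total $1.20, still need 294.0 mg).
Take 1.633 servings of oats: +294.0 mg potassium for $0.90 (total $2.10, still need 0.0 mg).
Greedy by cheapest-per-mg is optimal for a single linear constraint, so the minimum cost is $2.10.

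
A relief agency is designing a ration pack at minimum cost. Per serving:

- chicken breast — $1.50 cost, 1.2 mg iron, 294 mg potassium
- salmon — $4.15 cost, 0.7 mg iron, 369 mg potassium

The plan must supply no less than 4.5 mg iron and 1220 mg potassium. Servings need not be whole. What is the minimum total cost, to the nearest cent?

$6.22

With two linear requirements the optimum uses one or two foods; enumerate the corners.
chicken breast only: max(4.5/1.2, 1220/294) = 4.15 servings → $6.22.
salmon only: max(4.5/0.7, 1220/369) = 6.429 servings → $26.68.
chicken breast + salmon with both tight: 3.403 servings and 0.5949 servings → $7.57.
Cheapest feasible corner: $6.22.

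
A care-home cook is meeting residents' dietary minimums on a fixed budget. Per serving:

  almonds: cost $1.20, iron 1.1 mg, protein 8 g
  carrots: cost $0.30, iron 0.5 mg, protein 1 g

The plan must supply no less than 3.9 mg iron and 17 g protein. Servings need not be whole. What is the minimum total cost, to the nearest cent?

almonds only: max(3.9/1.1, 17/8) = 3.545 servings → $4.25.
carrots only: max(3.9/0.5, 17/1) = 17 servings → $5.10.
almonds + carrots with both tight: 1.586 servings and 4.31 servings → $3.20.
Cheapest feasible corner: $3.20.

$3.20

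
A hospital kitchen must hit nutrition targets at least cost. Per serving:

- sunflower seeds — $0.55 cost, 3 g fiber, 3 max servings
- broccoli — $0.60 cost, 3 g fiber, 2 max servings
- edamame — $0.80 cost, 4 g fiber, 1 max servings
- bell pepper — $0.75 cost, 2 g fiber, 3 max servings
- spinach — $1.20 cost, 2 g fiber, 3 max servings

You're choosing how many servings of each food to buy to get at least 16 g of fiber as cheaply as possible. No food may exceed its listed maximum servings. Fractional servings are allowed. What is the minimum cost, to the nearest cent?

Cost per g of fiber: sunflower seeds $0.1833, broccoli $0.2000, edamame $0.2000, bell pepper $0.3750, spinach $0.6000.
Take 3 servings of sunflower seeds: +9.0 g fiber for $1.65 (total $1.65, still need 7.0 g).
Take 2 servings of broccoli: +6.0 g fiber for $1.20 (total $2.85, still need 1.0 g).
Take 0.25 servings of edamame: +1.0 g fiber for $0.20 (total $3.05, still need 0.0 g).
Filling from the cheapest source first is optimal under one linear minimum: $3.05.

$3.05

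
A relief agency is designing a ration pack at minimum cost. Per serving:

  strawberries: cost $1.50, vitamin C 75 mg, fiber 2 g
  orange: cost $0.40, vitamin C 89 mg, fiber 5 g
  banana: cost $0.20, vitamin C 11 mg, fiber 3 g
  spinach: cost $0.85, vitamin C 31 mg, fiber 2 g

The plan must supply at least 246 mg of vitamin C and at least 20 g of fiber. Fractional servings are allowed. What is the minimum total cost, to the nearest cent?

A basic optimal solution has at most two foods positive. Try each food alone and each pair with both targets met exactly.
strawberries only: max(246/75, 20/2) = 10 servings → $15.00.
orange only: max(246/89, 20/5) = 4 servings → $1.60.
banana only: max(246/11, 20/3) = 22.36 servings → $4.47.
spinach only: max(246/31, 20/2) = 10 servings → $8.50.
strawberries + orange: the both-tight solution has a negative serving — not a feasible corner.
strawberries + banana with both tight: 2.552 servings and 4.966 servings → $4.82.
strawberries + spinach: the both-tight solution has a negative serving — not a feasible corner.
orange + banana with both tight: 2.443 servings and 2.594 servings → $1.50.
orange + spinach with both targets exact would need a negative amount; discard.
banana + spinach with both tight: 1.803 servings and 7.296 servings → $6.56.
So the least-cost plan costs $1.50.

$1.50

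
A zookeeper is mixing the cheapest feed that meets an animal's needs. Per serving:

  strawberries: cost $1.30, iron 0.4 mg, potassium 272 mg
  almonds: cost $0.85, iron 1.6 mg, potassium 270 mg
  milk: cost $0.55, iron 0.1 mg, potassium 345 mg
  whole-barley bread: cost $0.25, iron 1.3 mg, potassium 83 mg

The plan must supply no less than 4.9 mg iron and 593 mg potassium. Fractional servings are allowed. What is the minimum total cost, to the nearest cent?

At the optimum either one food covers both requirements or two foods hit both targets exactly; no other combination can be cheaper.
strawberries only: max(4.9/0.4, 593/272) = 12.25 servings → $15.93.
almonds only: max(4.9/1.6, 593/270) = 3.062 servings → $2.60.
milk only: max(4.9/0.1, 593/345) = 49 servings → $26.95.
whole-barley bread only: max(4.9/1.3, 593/83) = 7.145 servings → $1.79.
strawberries + almonds: the both-tight solution has a negative serving — not a feasible corner.
strawberries + milk: intersection lies outside the first quadrant.
strawberries + whole-barley bread with both tight: 1.137 servings and 3.419 servings → $2.33.
almonds + milk: the both-tight solution has a negative serving — not a feasible corner.
almonds + whole-barley bread with both tight: 1.669 servings and 1.715 servings → $1.85.
milk + whole-barley bread with both tight: 0.8274 servings and 3.706 servings → $1.38.
Cheapest feasible corner: $1.38.

$1.38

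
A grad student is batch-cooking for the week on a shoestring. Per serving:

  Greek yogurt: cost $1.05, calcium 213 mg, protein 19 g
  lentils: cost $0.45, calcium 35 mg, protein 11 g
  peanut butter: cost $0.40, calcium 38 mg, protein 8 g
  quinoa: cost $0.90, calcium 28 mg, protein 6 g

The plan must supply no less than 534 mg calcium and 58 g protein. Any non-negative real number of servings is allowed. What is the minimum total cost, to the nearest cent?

The cheapest plan sits at a corner of the feasible region — with two constraints it uses at most two foods.
Greek yogurt only: max(534/213, 58/19) = 3.053 servings → $3.21.
lentils only: max(534/35, 58/11) = 15.26 servings → $6.87.
peanut butter only: max(534/38, 58/8) = 14.05 servings → $5.62.
quinoa only: max(534/28, 58/6) = 19.07 servings → $17.16.
Greek yogurt + lentils with both tight: 2.291 servings and 1.316 servings → $3.00.
Greek yogurt + peanut butter with both tight: 2.106 servings and 2.248 servings → $3.11.
Greek yogurt + quinoa with both tight: 2.118 servings and 2.96 servings → $4.89.
lentils + peanut butter: the both-tight solution has a negative serving — not a feasible corner.
lentils + quinoa: intersection lies outside the first quadrant.
peanut butter + quinoa: the both-tight solution has a negative serving — not a feasible corner.
So the least-cost plan costs $3.00.

$3.00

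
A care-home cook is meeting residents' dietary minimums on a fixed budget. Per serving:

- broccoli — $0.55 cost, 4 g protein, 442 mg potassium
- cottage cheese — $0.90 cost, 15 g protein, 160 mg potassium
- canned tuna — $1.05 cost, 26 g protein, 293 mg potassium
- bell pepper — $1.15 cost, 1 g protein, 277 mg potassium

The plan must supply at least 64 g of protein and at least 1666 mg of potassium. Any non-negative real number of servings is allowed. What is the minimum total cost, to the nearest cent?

Minimising a linear cost over {protein ≥ 64, potassium ≥ 1666, servings ≥ 0} — the optimum is at a vertex, using one or two foods.
broccoli only: max(64/4, 1666/442) = 16 servings → $8.80.
cottage cheese only: max(64/15, 1666/160) = 10.41 servings → $9.37.
canned tuna only: max(64/26, 1666/293) = 5.686 servings → $5.97.
bell pepper only: max(64/1, 1666/277) = 64 servings → $73.60.
broccoli + cottage cheese with both tight: 2.462 servings and 3.61 servings → $4.60.
broccoli + canned tuna with both tight: 2.38 servings and 2.095 servings → $3.51.
broccoli + bell pepper: the both-tight solution has a negative serving — not a feasible corner.
cottage cheese + canned tuna with both targets exact would need a negative amount; discard.
cottage cheese + bell pepper with both tight: 4.021 servings and 3.692 servings → $7.86.
canned tuna + bell pepper with both tight: 2.325 servings and 3.555 servings → $6.53.
So the least-cost plan costs $3.51.

$3.51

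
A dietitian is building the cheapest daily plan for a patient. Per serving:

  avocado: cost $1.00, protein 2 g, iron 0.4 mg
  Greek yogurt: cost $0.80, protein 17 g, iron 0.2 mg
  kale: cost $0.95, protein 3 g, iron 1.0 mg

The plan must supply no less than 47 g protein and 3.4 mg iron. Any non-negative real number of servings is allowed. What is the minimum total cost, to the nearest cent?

$4.60

With two linear requirements the optimum uses one or two foods; enumerate the corners.
avocado only: max(47/2, 3.4/0.4) = 23.5 servings → $23.50.
Greek yogurt only: max(47/17, 3.4/0.2) = 17 servings → $13.60.
kale only: max(47/3, 3.4/1.0) = 15.67 servings → $14.88.
avocado + Greek yogurt with both tight: 7.562 servings and 1.875 servings → $9.06.
avocado + kale: the both-tight solution has a negative serving — not a feasible corner.
Greek yogurt + kale with both tight: 2.244 servings and 2.951 servings → $4.60.
So the least-cost plan costs $4.60.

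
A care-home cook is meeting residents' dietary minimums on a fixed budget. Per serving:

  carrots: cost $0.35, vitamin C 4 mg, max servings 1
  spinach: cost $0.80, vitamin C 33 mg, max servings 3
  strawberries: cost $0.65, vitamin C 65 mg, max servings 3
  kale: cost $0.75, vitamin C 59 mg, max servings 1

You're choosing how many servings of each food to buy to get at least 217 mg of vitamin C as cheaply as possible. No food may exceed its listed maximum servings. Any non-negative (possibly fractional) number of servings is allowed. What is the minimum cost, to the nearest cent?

Cost per mg of vitamin C: strawberries $0.0100, kale $0.0127, spinach $0.0242, carrots $0.0875.
Take 3 servings of strawberries: +195.0 mg vitamin C for $1.95 (total $1.95, still need 22.0 mg).
Take 0.3729 servings of kale: +22.0 mg vitamin C for $0.28 (total $2.23, still need 0.0 mg).
Filling from the cheapest source first is optimal under one linear minimum: $2.23.

$2.23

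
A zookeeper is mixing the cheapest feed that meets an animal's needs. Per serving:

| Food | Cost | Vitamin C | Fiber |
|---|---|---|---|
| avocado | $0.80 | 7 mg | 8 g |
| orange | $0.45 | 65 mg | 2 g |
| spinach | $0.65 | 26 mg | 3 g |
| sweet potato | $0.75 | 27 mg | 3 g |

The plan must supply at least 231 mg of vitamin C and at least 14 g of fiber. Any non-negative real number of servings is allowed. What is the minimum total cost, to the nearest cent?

$2.26

avocado only: max(231/7, 14/8) = 33 servings → $26.40.
orange only: max(231/65, 14/2) = 7 servings → $3.15.
spinach only: max(231/26, 14/3) = 8.885 servings → $5.78.
sweet potato only: max(231/27, 14/3) = 8.556 servings → $6.42.
avocado + orange with both tight: 0.8854 servings and 3.458 servings → $2.26.
avocado + spinach: the both-tight solution has a negative serving — not a feasible corner.
avocado + sweet potato: intersection lies outside the first quadrant.
orange + spinach with both tight: 2.301 servings and 3.133 servings → $3.07.
orange + sweet potato with both tight: 2.234 servings and 3.177 servings → $3.39.
spinach + sweet potato: intersection lies outside the first quadrant.
Cheapest feasible corner: $2.26.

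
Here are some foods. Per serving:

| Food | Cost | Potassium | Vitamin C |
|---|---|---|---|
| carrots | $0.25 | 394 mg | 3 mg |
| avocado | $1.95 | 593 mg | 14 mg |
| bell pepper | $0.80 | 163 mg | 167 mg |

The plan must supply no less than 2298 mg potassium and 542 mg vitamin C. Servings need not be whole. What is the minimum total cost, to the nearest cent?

$3.66

With two linear requirements the optimum uses one or two foods; enumerate the corners.
carrots only: max(2298/394, 542/3) = 180.7 servings → $45.17.
avocado only: max(2298/593, 542/14) = 38.71 servings → $75.49.
bell pepper only: max(2298/163, 542/167) = 14.1 servings → $11.28.
carrots + avocado: the both-tight solution has a negative serving — not a feasible corner.
carrots + bell pepper with both tight: 4.523 servings and 3.164 servings → $3.66.
avocado + bell pepper with both tight: 3.053 servings and 2.99 servings → $8.35.
So the least-cost plan costs $3.66.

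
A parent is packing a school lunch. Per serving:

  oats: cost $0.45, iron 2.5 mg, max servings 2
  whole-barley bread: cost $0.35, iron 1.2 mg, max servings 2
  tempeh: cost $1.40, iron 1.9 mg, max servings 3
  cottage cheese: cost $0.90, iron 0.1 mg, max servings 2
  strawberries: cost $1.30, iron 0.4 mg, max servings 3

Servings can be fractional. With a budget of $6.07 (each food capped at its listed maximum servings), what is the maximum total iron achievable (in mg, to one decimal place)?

13.2 mg

Iron per dollar: oats 5.556, whole-barley bread 3.429, tempeh 1.357, strawberries 0.3077, cottage cheese 0.1111.
Take 2 servings of oats: spends $0.90, +5.0 mg iron (running total 5.0 mg).
Take 2 servings of whole-barley bread: spends $0.70, +2.4 mg iron (running total 7.4 mg).
Take 3 servings of tempeh: spends $4.20, +5.7 mg iron (running total 13.1 mg).
Take 0.2077 servings of strawberries: spends $0.27, +0.1 mg iron (running total 13.2 mg).
Filling greedily by iron-per-dollar is optimal for one linear limit, giving 13.2 mg.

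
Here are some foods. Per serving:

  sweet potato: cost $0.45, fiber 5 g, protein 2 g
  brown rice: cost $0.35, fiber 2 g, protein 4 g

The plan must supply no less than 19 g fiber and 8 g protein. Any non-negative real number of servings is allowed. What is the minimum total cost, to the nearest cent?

With two linear requirements the optimum uses one or two foods; enumerate the corners.
sweet potato only: max(19/5, 8/2) = 4 servings → $1.80.
brown rice only: max(19/2, 8/4) = 9.5 servings → $3.33.
sweet potato + brown rice with both tight: 3.75 servings and 0.125 servings → $1.73.
Cheapest feasible corner: $1.73.

$1.73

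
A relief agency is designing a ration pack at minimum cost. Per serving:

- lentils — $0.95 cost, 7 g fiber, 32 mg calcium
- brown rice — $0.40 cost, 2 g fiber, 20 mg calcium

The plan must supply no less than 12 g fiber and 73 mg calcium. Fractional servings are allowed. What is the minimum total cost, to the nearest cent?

Check every corner: each single food scaled to meet both minima, and each pair solved so both constraints bind.
lentils only: max(12/7, 73/32) = 2.281 servings → $2.17.
brown rice only: max(12/2, 73/20) = 6 servings → $2.40.
lentils + brown rice with both tight: 1.237 servings and 1.671 servings → $1.84.
So the least-cost plan costs $1.84.

$1.84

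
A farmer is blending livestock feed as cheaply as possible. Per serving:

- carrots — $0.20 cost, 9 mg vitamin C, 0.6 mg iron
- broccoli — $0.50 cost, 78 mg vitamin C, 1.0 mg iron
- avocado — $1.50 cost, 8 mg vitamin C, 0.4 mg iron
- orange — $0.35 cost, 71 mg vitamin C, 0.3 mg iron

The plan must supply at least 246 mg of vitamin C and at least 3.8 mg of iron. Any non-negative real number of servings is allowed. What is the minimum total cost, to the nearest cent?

An LP optimum is at a vertex; with two nutrient constraints at most two foods are used. Check each candidate.
carrots only: max(246/9, 3.8/0.6) = 27.33 servings → $5.47.
broccoli only: max(246/78, 3.8/1.0) = 3.8 servings → $1.90.
avocado only: max(246/8, 3.8/0.4) = 30.75 servings → $46.12.
orange only: max(246/71, 3.8/0.3) = 12.67 servings → $4.43.
carrots + broccoli with both tight: 1.333 servings and 3 servings → $1.77.
carrots + avocado with both targets exact would need a negative amount; discard.
carrots + orange with both tight: 4.912 servings and 2.842 servings → $1.98.
broccoli + avocado with both tight: 2.931 servings and 2.172 servings → $4.72.
broccoli + orange with both targets exact would need a negative amount; discard.
avocado + orange with both tight: 7.538 servings and 2.615 servings → $12.22.
The minimum over all feasible corners is $1.77.

$1.77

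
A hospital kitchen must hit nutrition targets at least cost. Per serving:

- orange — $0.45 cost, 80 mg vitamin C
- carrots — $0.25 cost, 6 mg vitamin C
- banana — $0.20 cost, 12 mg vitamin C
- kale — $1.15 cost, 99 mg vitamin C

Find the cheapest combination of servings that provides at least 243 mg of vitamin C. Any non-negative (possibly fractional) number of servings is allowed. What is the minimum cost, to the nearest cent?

Cost per mg of vitamin C: orange $0.0056, kale $0.0116, banana $0.0167, carrots $0.0417.
With no serving limits, use only orange: 243 mg / 80 mg = 3.038 servings × $0.45 = $1.37.

$1.37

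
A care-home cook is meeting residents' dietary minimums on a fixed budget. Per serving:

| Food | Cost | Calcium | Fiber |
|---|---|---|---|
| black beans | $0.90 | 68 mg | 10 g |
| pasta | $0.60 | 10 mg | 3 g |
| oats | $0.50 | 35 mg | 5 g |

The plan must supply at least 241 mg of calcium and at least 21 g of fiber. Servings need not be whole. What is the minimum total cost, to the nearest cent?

$3.19

This is a tiny linear program; its minimum lies at a vertex of the feasible set. List the vertices and price them.
black beans only: max(241/68, 21/10) = 3.544 servings → $3.19.
pasta only: max(241/10, 21/3) = 24.1 servings → $14.46.
oats only: max(241/35, 21/5) = 6.886 servings → $3.44.
black beans + pasta: the both-tight solution has a negative serving — not a feasible corner.
black beans + oats with both targets exact would need a negative amount; discard.
pasta + oats: intersection lies outside the first quadrant.
So the least-cost plan costs $3.19.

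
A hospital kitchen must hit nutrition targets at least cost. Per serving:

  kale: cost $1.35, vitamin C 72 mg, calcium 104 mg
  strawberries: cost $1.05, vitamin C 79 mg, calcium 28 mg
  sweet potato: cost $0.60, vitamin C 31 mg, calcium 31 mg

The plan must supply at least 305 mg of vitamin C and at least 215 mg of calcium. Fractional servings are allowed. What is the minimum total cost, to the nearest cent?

kale only: max(305/72, 215/104) = 4.236 servings → $5.72.
strawberries only: max(305/79, 215/28) = 7.679 servings → $8.06.
sweet potato only: max(305/31, 215/31) = 9.839 servings → $5.90.
kale + strawberries with both tight: 1.362 servings and 2.619 servings → $4.59.
kale + sweet potato: the both-tight solution has a negative serving — not a feasible corner.
strawberries + sweet potato with both tight: 1.765 servings and 5.342 servings → $5.06.
Cheapest feasible corner: $4.59.

$4.59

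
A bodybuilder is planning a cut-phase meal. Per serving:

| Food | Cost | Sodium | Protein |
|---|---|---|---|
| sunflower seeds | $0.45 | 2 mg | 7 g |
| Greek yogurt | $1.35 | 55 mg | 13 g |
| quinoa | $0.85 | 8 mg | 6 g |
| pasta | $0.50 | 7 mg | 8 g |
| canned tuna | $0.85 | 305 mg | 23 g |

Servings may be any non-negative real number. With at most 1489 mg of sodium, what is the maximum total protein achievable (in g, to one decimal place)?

Protein per mg sodium: sunflower seeds 3.5, pasta 1.143, quinoa 0.75, Greek yogurt 0.2364, canned tuna 0.07541.
With no serving limits, spend the whole sodium allowance on sunflower seeds: 1489 mg / 2 mg × 7 g = 5211.5 g.

5211.5 g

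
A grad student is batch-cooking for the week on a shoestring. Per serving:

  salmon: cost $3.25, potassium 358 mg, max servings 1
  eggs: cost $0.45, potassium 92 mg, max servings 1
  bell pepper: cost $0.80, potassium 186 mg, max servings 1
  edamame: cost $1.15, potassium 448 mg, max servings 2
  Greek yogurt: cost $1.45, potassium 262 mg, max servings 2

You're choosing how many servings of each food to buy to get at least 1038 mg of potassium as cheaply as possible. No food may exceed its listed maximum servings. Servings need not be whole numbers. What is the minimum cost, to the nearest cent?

Cost per mg of potassium: edamame $0.0026, bell pepper $0.0043, eggs $0.0049, Greek yogurt $0.0055, salmon $0.0091.
Take 2 servings of edamame: +896.0 mg potassium for $2.30 (total $2.30, still need 142.0 mg).
Take 0.7634 servings of bell pepper: +142.0 mg potassium for $0.61 (total $2.91, still need 0.0 mg).
Filling from the cheapest source first is optimal under one linear minimum: $2.91.

$2.91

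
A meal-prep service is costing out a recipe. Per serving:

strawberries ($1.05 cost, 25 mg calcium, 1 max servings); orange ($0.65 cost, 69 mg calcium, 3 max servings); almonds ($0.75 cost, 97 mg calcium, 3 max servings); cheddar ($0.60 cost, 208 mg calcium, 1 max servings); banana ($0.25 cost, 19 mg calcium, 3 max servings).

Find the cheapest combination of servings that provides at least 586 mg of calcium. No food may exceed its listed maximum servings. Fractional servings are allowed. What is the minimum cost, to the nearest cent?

Cost per mg of calcium: cheddar $0.0029, almonds $0.0077, orange $0.0094, banana $0.0132, strawberries $0.0420.
Take 1 serving of cheddar: +208.0 mg calcium for $0.60 (total $0.60, still need 378.0 mg).
Take 3 servings of almonds: +291.0 mg calcium for $2.25 (total $2.85, still need 87.0 mg).
Take 1.261 servings of orange: +87.0 mg calcium for $0.82 (total $3.67, still need 0.0 mg).
Filling from the cheapest source first is optimal under one linear minimum: $3.67.

$3.67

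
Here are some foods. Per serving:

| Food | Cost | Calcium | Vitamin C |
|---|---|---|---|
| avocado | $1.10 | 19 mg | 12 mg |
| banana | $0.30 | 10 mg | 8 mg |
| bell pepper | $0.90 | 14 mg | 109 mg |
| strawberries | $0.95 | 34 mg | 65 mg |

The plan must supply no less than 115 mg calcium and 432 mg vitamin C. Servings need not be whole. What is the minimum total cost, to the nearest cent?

The cheapest plan sits at a corner of the feasible region — with two constraints it uses at most two foods.
avocado only: max(115/19, 432/12) = 36 servings → $39.60.
banana only: max(115/10, 432/8) = 54 servings → $16.20.
bell pepper only: max(115/14, 432/109) = 8.214 servings → $7.39.
strawberries only: max(115/34, 432/65) = 6.646 servings → $6.31.
avocado + banana: intersection lies outside the first quadrant.
avocado + bell pepper with both tight: 3.409 servings and 3.588 servings → $6.98.
avocado + strawberries with both targets exact would need a negative amount; discard.
banana + bell pepper with both tight: 6.633 servings and 3.476 servings → $5.12.
banana + strawberries with both targets exact would need a negative amount; discard.
bell pepper + strawberries with both tight: 2.58 servings and 2.32 servings → $4.53.
The minimum over all feasible corners is $4.53.

$4.53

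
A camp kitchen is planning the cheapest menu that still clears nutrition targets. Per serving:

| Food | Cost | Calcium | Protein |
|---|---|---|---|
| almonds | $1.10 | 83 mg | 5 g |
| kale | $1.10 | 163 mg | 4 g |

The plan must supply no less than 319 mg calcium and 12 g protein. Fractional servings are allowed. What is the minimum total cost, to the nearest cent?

$2.91

almonds only: max(319/83, 12/5) = 3.843 servings → $4.23.
kale only: max(319/163, 12/4) = 3 servings → $3.30.
almonds + kale with both tight: 1.408 servings and 1.24 servings → $2.91.
Cheapest feasible corner: $2.91.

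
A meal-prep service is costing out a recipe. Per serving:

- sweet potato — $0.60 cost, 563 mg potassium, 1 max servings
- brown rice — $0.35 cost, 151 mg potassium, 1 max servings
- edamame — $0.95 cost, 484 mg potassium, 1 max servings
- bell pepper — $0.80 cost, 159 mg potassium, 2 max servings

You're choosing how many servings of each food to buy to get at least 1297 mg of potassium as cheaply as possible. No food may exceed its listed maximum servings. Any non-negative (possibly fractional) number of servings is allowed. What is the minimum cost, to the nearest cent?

$2.40

Cost per mg of potassium: sweet potato $0.0011, edamame $0.0020, brown rice $0.0023, bell pepper $0.0050.
Take 1 serving of sweet potato: +563.0 mg potassium for $0.60 (total $0.60, still need 734.0 mg).
Take 1 serving of edamame: +484.0 mg potassium for $0.95 (total $1.55, still need 250.0 mg).
Take 1 serving of brown rice: +151.0 mg potassium for $0.35 (total $1.90, still need 99.0 mg).
Take 0.6226 servings of bell pepper: +99.0 mg potassium for $0.50 (total $2.40, still need 0.0 mg).
Greedy by cheapest-per-mg is optimal for a single linear constraint, so the minimum cost is $2.40.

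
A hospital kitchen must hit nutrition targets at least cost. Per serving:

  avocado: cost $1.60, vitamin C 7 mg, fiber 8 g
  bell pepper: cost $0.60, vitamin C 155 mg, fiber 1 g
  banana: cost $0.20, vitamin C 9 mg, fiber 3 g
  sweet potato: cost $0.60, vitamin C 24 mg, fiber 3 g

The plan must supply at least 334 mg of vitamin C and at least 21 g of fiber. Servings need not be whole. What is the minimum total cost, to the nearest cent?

avocado only: max(334/7, 21/8) = 47.71 servings → $76.34.
bell pepper only: max(334/155, 21/1) = 21 servings → $12.60.
banana only: max(334/9, 21/3) = 37.11 servings → $7.42.
sweet potato only: max(334/24, 21/3) = 13.92 servings → $8.35.
avocado + bell pepper with both tight: 2.369 servings and 2.048 servings → $5.02.
avocado + banana: the both-tight solution has a negative serving — not a feasible corner.
avocado + sweet potato: the both-tight solution has a negative serving — not a feasible corner.
bell pepper + banana with both tight: 1.783 servings and 6.406 servings → $2.35.
bell pepper + sweet potato with both tight: 1.129 servings and 6.624 servings → $4.65.
banana + sweet potato: the both-tight solution has a negative serving — not a feasible corner.
So the least-cost plan costs $2.35.

$2.35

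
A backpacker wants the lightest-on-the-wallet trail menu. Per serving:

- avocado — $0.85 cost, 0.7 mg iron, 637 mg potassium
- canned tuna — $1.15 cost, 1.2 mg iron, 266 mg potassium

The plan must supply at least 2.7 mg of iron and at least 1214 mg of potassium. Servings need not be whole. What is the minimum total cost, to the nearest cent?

This is a tiny linear program; its minimum lies at a vertex of the feasible set. List the vertices and price them.
avocado only: max(2.7/0.7, 1214/637) = 3.857 servings → $3.28.
canned tuna only: max(2.7/1.2, 1214/266) = 4.564 servings → $5.25.
avocado + canned tuna with both tight: 1.277 servings and 1.505 servings → $2.82.
So the least-cost plan costs $2.82.

$2.82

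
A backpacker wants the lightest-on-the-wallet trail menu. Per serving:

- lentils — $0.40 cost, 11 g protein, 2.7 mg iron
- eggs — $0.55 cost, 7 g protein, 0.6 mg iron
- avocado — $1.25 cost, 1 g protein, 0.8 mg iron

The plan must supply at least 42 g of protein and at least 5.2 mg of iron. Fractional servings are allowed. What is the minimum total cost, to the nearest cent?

$1.53

At the optimum either one food covers both requirements or two foods hit both targets exactly; no other combination can be cheaper.
lentils only: max(42/11, 5.2/2.7) = 3.818 servings → $1.53.
eggs only: max(42/7, 5.2/0.6) = 8.667 servings → $4.77.
avocado only: max(42/1, 5.2/0.8) = 42 servings → $52.50.
lentils + eggs with both tight: 0.9106 servings and 4.569 servings → $2.88.
lentils + avocado: the both-tight solution has a negative serving — not a feasible corner.
eggs + avocado with both tight: 5.68 servings and 2.24 servings → $5.92.
So the least-cost plan costs $1.53.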